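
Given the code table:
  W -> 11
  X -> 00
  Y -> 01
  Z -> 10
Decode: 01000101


Decoding:
01 -> Y
00 -> X
01 -> Y
01 -> Y


Result: YXYY


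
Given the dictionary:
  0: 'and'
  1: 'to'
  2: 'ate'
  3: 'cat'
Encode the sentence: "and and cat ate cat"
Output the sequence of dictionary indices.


Look up each word in the dictionary:
  'and' -> 0
  'and' -> 0
  'cat' -> 3
  'ate' -> 2
  'cat' -> 3

Encoded: [0, 0, 3, 2, 3]


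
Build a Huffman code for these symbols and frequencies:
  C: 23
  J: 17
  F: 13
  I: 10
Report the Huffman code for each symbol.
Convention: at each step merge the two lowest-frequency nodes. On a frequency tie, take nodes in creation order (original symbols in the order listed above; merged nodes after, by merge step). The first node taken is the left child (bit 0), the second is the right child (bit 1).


Huffman tree construction:
Step 1: Merge I(10) + F(13) = 23
Step 2: Merge J(17) + C(23) = 40
Step 3: Merge (I+F)(23) + (J+C)(40) = 63
Read each symbol's code off the tree from the root (left child = 0, right child = 1).

Codes:
  C: 11 (length 2)
  J: 10 (length 2)
  F: 01 (length 2)
  I: 00 (length 2)
Average code length: 126/63 = 2.0000 bits/symbol


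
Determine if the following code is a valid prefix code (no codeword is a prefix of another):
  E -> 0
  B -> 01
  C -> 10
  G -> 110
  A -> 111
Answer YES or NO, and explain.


Checking each pair (does one codeword prefix another?):
  E='0' vs B='01': prefix -- VIOLATION

NO -- this is NOT a valid prefix code. E (0) is a prefix of B (01).


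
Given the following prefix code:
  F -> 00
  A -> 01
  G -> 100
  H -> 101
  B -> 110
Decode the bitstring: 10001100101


Decoding step by step:
Bits 100 -> G
Bits 01 -> A
Bits 100 -> G
Bits 101 -> H


Decoded message: GAGH


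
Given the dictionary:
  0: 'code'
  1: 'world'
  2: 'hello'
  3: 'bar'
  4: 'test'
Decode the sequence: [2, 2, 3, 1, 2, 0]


Look up each index in the dictionary:
  2 -> 'hello'
  2 -> 'hello'
  3 -> 'bar'
  1 -> 'world'
  2 -> 'hello'
  0 -> 'code'

Decoded: "hello hello bar world hello code"


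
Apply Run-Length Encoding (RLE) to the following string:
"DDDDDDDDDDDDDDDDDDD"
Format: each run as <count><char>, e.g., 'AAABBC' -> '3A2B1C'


Scanning runs left to right:
  i=0: run of 'D' x 19 -> '19D'

RLE = 19D


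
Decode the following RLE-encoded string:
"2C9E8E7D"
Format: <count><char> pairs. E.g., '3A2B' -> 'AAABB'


Expanding each <count><char> pair:
  2C -> 'CC'
  9E -> 'EEEEEEEEE'
  8E -> 'EEEEEEEE'
  7D -> 'DDDDDDD'

Decoded = CCEEEEEEEEEEEEEEEEEDDDDDDD


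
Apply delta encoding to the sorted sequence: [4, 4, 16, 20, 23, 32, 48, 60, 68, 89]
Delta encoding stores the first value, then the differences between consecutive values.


First value: 4
Deltas:
  4 - 4 = 0
  16 - 4 = 12
  20 - 16 = 4
  23 - 20 = 3
  32 - 23 = 9
  48 - 32 = 16
  60 - 48 = 12
  68 - 60 = 8
  89 - 68 = 21


Delta encoded: [4, 0, 12, 4, 3, 9, 16, 12, 8, 21]


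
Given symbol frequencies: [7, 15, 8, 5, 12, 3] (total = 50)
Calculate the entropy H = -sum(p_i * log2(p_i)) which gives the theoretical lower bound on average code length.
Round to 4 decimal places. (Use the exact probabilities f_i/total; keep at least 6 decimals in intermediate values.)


Per-symbol terms -p_i * log2(p_i) with p_i = f_i/50:
  p = 7/50 = 0.140000: log2(p) = -2.836501, -p*log2(p) = 0.397110
  p = 15/50 = 0.300000: log2(p) = -1.736966, -p*log2(p) = 0.521090
  p = 8/50 = 0.160000: log2(p) = -2.643856, -p*log2(p) = 0.423017
  p = 5/50 = 0.100000: log2(p) = -3.321928, -p*log2(p) = 0.332193
  p = 12/50 = 0.240000: log2(p) = -2.058894, -p*log2(p) = 0.494134
  p = 3/50 = 0.060000: log2(p) = -4.058894, -p*log2(p) = 0.243534
H = 0.397110 + 0.521090 + 0.423017 + 0.332193 + 0.494134 + 0.243534 = 2.411078

H = 2.4111 bits/symbol


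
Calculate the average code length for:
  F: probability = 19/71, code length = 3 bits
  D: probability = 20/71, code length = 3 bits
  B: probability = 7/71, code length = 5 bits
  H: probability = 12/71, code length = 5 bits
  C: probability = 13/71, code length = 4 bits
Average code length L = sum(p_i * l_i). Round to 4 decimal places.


Weighted contributions p_i * l_i:
  F: (19/71) * 3 = 57/71
  D: (20/71) * 3 = 60/71
  B: (7/71) * 5 = 35/71
  H: (12/71) * 5 = 60/71
  C: (13/71) * 4 = 52/71
Sum = (57 + 60 + 35 + 60 + 52)/71 = 264/71

L = 264/71 = 3.7183 bits/symbol


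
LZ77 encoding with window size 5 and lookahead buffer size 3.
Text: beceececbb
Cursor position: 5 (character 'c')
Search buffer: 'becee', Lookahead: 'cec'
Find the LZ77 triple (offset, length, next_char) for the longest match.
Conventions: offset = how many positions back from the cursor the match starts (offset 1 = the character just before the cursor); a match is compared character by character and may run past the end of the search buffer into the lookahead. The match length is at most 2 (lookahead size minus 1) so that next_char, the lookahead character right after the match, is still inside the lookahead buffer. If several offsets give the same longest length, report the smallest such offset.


Try each offset into the search buffer:
  offset=1 (pos 4, char 'e'): match length 0
  offset=2 (pos 3, char 'e'): match length 0
  offset=3 (pos 2, char 'c'): match length 2
  offset=4 (pos 1, char 'e'): match length 0
  offset=5 (pos 0, char 'b'): match length 0
Longest match has length 2 at offset 3.
next_char = character at position 5 + 2 = 7 -> 'c'

Best match: offset=3, length=2 (matching 'ce' starting at position 2)
LZ77 triple: (3, 2, 'c')


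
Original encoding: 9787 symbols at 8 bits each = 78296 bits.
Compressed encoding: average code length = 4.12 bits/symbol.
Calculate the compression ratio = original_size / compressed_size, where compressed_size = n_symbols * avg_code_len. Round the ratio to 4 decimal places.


original_size = n_symbols * orig_bits = 9787 * 8 = 78296 bits
compressed_size = n_symbols * avg_code_len = 9787 * 4.12 = 40322.44 bits
ratio = original_size / compressed_size = 78296 / 40322.44 = 1.9417

Compression ratio = 1.9417


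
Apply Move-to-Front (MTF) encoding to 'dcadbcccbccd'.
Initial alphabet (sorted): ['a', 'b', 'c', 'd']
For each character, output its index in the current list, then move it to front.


MTF encoding:
'd': index 3 in ['a', 'b', 'c', 'd'] -> ['d', 'a', 'b', 'c']
'c': index 3 in ['d', 'a', 'b', 'c'] -> ['c', 'd', 'a', 'b']
'a': index 2 in ['c', 'd', 'a', 'b'] -> ['a', 'c', 'd', 'b']
'd': index 2 in ['a', 'c', 'd', 'b'] -> ['d', 'a', 'c', 'b']
'b': index 3 in ['d', 'a', 'c', 'b'] -> ['b', 'd', 'a', 'c']
'c': index 3 in ['b', 'd', 'a', 'c'] -> ['c', 'b', 'd', 'a']
'c': index 0 in ['c', 'b', 'd', 'a'] -> ['c', 'b', 'd', 'a']
'c': index 0 in ['c', 'b', 'd', 'a'] -> ['c', 'b', 'd', 'a']
'b': index 1 in ['c', 'b', 'd', 'a'] -> ['b', 'c', 'd', 'a']
'c': index 1 in ['b', 'c', 'd', 'a'] -> ['c', 'b', 'd', 'a']
'c': index 0 in ['c', 'b', 'd', 'a'] -> ['c', 'b', 'd', 'a']
'd': index 2 in ['c', 'b', 'd', 'a'] -> ['d', 'c', 'b', 'a']


Output: [3, 3, 2, 2, 3, 3, 0, 0, 1, 1, 0, 2]


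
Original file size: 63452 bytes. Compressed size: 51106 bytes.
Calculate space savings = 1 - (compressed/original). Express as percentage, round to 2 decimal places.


ratio = compressed/original = 51106/63452 = 0.805428
savings = 1 - ratio = 1 - 0.805428 = 0.194572
as a percentage: 0.194572 * 100 = 19.46%

Space savings = 1 - 51106/63452 = 19.46%


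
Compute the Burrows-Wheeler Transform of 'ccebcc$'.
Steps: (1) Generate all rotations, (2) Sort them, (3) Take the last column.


Rotations (sorted):
  0: $ccebcc -> last char: c
  1: bcc$cce -> last char: e
  2: c$ccebc -> last char: c
  3: cc$cceb -> last char: b
  4: ccebcc$ -> last char: $
  5: cebcc$c -> last char: c
  6: ebcc$cc -> last char: c


BWT = cecb$cc


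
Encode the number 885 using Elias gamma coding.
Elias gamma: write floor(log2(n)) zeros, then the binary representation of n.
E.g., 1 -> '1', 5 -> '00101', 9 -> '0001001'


num_bits = floor(log2(885)) + 1 = 10
leading_zeros = num_bits - 1 = 9
binary(885) = 1101110101

Elias gamma(885) = '000000000' + '1101110101' = 0000000001101110101 (19 bits)


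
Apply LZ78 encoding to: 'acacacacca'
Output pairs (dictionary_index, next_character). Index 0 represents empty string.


LZ78 encoding steps:
Dictionary: {0: ''}
Step 1: w='' (idx 0), next='a' -> output (0, 'a'), add 'a' as idx 1
Step 2: w='' (idx 0), next='c' -> output (0, 'c'), add 'c' as idx 2
Step 3: w='a' (idx 1), next='c' -> output (1, 'c'), add 'ac' as idx 3
Step 4: w='ac' (idx 3), next='a' -> output (3, 'a'), add 'aca' as idx 4
Step 5: w='c' (idx 2), next='c' -> output (2, 'c'), add 'cc' as idx 5
Step 6: w='a' (idx 1), end of input -> output (1, '')


Encoded: [(0, 'a'), (0, 'c'), (1, 'c'), (3, 'a'), (2, 'c'), (1, '')]


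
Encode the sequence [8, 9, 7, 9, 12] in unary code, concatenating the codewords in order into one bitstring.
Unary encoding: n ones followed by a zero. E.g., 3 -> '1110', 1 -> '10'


Encode each number as n ones followed by a terminating 0:
  8 -> 111111110 (9 bits)
  9 -> 1111111110 (10 bits)
  7 -> 11111110 (8 bits)
  9 -> 1111111110 (10 bits)
  12 -> 1111111111110 (13 bits)
Total length = 9 + 10 + 8 + 10 + 13 = 50 bits.

Unary([8, 9, 7, 9, 12]) = 11111111011111111101111111011111111101111111111110 (50 bits)


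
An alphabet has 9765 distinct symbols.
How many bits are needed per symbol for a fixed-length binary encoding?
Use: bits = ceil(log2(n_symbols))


log2(9765) = 13.2534
Bracket: 2^13 = 8192 < 9765 <= 2^14 = 16384
So ceil(log2(9765)) = 14

bits = ceil(log2(9765)) = ceil(13.2534) = 14 bits


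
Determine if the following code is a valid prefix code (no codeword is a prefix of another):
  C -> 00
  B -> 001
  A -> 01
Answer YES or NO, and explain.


Checking each pair (does one codeword prefix another?):
  C='00' vs B='001': prefix -- VIOLATION

NO -- this is NOT a valid prefix code. C (00) is a prefix of B (001).


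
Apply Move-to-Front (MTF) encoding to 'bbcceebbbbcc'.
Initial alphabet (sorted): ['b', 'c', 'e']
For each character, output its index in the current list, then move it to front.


MTF encoding:
'b': index 0 in ['b', 'c', 'e'] -> ['b', 'c', 'e']
'b': index 0 in ['b', 'c', 'e'] -> ['b', 'c', 'e']
'c': index 1 in ['b', 'c', 'e'] -> ['c', 'b', 'e']
'c': index 0 in ['c', 'b', 'e'] -> ['c', 'b', 'e']
'e': index 2 in ['c', 'b', 'e'] -> ['e', 'c', 'b']
'e': index 0 in ['e', 'c', 'b'] -> ['e', 'c', 'b']
'b': index 2 in ['e', 'c', 'b'] -> ['b', 'e', 'c']
'b': index 0 in ['b', 'e', 'c'] -> ['b', 'e', 'c']
'b': index 0 in ['b', 'e', 'c'] -> ['b', 'e', 'c']
'b': index 0 in ['b', 'e', 'c'] -> ['b', 'e', 'c']
'c': index 2 in ['b', 'e', 'c'] -> ['c', 'b', 'e']
'c': index 0 in ['c', 'b', 'e'] -> ['c', 'b', 'e']


Output: [0, 0, 1, 0, 2, 0, 2, 0, 0, 0, 2, 0]


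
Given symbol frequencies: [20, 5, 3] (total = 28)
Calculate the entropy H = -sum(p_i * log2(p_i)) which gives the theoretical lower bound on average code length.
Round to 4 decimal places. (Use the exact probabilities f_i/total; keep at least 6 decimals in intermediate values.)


Per-symbol terms -p_i * log2(p_i) with p_i = f_i/28:
  p = 20/28 = 0.714286: log2(p) = -0.485427, -p*log2(p) = 0.346733
  p = 5/28 = 0.178571: log2(p) = -2.485427, -p*log2(p) = 0.443826
  p = 3/28 = 0.107143: log2(p) = -3.222392, -p*log2(p) = 0.345256
H = 0.346733 + 0.443826 + 0.345256 = 1.135815

H = 1.1358 bits/symbol


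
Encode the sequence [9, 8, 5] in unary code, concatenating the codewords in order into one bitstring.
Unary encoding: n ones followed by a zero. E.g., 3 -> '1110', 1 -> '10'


Encode each number as n ones followed by a terminating 0:
  9 -> 1111111110 (10 bits)
  8 -> 111111110 (9 bits)
  5 -> 111110 (6 bits)
Total length = 10 + 9 + 6 = 25 bits.

Unary([9, 8, 5]) = 1111111110111111110111110 (25 bits)


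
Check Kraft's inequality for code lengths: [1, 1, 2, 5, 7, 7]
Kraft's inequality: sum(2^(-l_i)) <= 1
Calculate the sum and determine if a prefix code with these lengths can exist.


Sum = 2^(-1) + 2^(-1) + 2^(-2) + 2^(-5) + 2^(-7) + 2^(-7)
    = 0.5 + 0.5 + 0.25 + 0.03125 + 0.0078125 + 0.0078125
    = 166/128 = 1.296875
Since 1.296875 > 1, Kraft's inequality is NOT satisfied.
A prefix code with these lengths CANNOT exist.

Kraft sum = 1.296875. Not satisfied.


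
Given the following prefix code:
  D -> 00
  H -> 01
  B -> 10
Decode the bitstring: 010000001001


Decoding step by step:
Bits 01 -> H
Bits 00 -> D
Bits 00 -> D
Bits 00 -> D
Bits 10 -> B
Bits 01 -> H


Decoded message: HDDDBH


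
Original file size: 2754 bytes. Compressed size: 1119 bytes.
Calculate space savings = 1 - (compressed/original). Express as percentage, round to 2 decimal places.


ratio = compressed/original = 1119/2754 = 0.406318
savings = 1 - ratio = 1 - 0.406318 = 0.593682
as a percentage: 0.593682 * 100 = 59.37%

Space savings = 1 - 1119/2754 = 59.37%


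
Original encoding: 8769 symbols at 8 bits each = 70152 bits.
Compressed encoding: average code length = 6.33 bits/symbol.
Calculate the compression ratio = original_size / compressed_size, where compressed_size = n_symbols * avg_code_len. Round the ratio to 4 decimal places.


original_size = n_symbols * orig_bits = 8769 * 8 = 70152 bits
compressed_size = n_symbols * avg_code_len = 8769 * 6.33 = 55507.77 bits
ratio = original_size / compressed_size = 70152 / 55507.77 = 1.2638

Compression ratio = 1.2638


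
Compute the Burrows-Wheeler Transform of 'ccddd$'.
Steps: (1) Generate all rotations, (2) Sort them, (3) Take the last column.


Rotations (sorted):
  0: $ccddd -> last char: d
  1: ccddd$ -> last char: $
  2: cddd$c -> last char: c
  3: d$ccdd -> last char: d
  4: dd$ccd -> last char: d
  5: ddd$cc -> last char: c


BWT = d$cddc


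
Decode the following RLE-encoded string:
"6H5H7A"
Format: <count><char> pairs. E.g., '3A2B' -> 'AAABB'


Expanding each <count><char> pair:
  6H -> 'HHHHHH'
  5H -> 'HHHHH'
  7A -> 'AAAAAAA'

Decoded = HHHHHHHHHHHAAAAAAA


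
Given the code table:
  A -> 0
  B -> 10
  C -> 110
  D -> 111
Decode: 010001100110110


Decoding:
0 -> A
10 -> B
0 -> A
0 -> A
110 -> C
0 -> A
110 -> C
110 -> C


Result: ABAACACC


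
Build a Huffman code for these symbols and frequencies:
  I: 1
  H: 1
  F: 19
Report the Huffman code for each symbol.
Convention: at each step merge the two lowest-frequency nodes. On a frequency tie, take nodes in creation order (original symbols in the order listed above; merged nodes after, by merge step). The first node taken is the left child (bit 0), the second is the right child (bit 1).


Huffman tree construction:
Step 1: Merge I(1) + H(1) = 2
Step 2: Merge (I+H)(2) + F(19) = 21
Read each symbol's code off the tree from the root (left child = 0, right child = 1).

Codes:
  I: 00 (length 2)
  H: 01 (length 2)
  F: 1 (length 1)
Average code length: 23/21 = 1.0952 bits/symbol


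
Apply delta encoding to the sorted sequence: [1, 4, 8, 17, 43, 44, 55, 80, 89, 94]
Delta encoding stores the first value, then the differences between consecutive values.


First value: 1
Deltas:
  4 - 1 = 3
  8 - 4 = 4
  17 - 8 = 9
  43 - 17 = 26
  44 - 43 = 1
  55 - 44 = 11
  80 - 55 = 25
  89 - 80 = 9
  94 - 89 = 5


Delta encoded: [1, 3, 4, 9, 26, 1, 11, 25, 9, 5]


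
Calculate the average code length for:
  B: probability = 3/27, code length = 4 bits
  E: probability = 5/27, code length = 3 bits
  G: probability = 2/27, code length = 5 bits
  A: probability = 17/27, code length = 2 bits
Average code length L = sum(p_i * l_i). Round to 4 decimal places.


Weighted contributions p_i * l_i:
  B: (3/27) * 4 = 12/27
  E: (5/27) * 3 = 15/27
  G: (2/27) * 5 = 10/27
  A: (17/27) * 2 = 34/27
Sum = (12 + 15 + 10 + 34)/27 = 71/27

L = 71/27 = 2.6296 bits/symbol


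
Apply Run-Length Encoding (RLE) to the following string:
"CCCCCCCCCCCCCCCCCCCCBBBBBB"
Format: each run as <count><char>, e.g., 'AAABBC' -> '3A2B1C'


Scanning runs left to right:
  i=0: run of 'C' x 20 -> '20C'
  i=20: run of 'B' x 6 -> '6B'

RLE = 20C6B


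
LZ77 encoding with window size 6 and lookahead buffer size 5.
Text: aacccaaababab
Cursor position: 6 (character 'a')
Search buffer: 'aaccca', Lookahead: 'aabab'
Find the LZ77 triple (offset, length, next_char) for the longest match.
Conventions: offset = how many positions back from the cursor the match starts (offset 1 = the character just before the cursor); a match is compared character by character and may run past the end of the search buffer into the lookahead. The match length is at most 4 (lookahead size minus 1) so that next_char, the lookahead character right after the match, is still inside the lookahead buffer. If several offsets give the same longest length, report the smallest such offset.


Try each offset into the search buffer:
  offset=1 (pos 5, char 'a'): match length 2
  offset=2 (pos 4, char 'c'): match length 0
  offset=3 (pos 3, char 'c'): match length 0
  offset=4 (pos 2, char 'c'): match length 0
  offset=5 (pos 1, char 'a'): match length 1
  offset=6 (pos 0, char 'a'): match length 2
Longest match has length 2, found at offsets 1, 6; take the smallest, offset 1.
next_char = character at position 6 + 2 = 8 -> 'b'

Best match: offset=1, length=2 (matching 'aa' starting at position 5)
LZ77 triple: (1, 2, 'b')


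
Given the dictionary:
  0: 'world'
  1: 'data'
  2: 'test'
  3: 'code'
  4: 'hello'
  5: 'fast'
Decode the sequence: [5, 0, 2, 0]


Look up each index in the dictionary:
  5 -> 'fast'
  0 -> 'world'
  2 -> 'test'
  0 -> 'world'

Decoded: "fast world test world"


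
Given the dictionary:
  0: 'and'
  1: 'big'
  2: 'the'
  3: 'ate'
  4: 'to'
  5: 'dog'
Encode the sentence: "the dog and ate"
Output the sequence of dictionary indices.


Look up each word in the dictionary:
  'the' -> 2
  'dog' -> 5
  'and' -> 0
  'ate' -> 3

Encoded: [2, 5, 0, 3]


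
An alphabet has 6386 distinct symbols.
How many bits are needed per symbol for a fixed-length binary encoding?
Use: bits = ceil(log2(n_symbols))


log2(6386) = 12.6407
Bracket: 2^12 = 4096 < 6386 <= 2^13 = 8192
So ceil(log2(6386)) = 13

bits = ceil(log2(6386)) = ceil(12.6407) = 13 bits


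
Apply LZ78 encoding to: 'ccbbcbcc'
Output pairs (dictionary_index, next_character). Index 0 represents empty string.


LZ78 encoding steps:
Dictionary: {0: ''}
Step 1: w='' (idx 0), next='c' -> output (0, 'c'), add 'c' as idx 1
Step 2: w='c' (idx 1), next='b' -> output (1, 'b'), add 'cb' as idx 2
Step 3: w='' (idx 0), next='b' -> output (0, 'b'), add 'b' as idx 3
Step 4: w='cb' (idx 2), next='c' -> output (2, 'c'), add 'cbc' as idx 4
Step 5: w='c' (idx 1), end of input -> output (1, '')


Encoded: [(0, 'c'), (1, 'b'), (0, 'b'), (2, 'c'), (1, '')]


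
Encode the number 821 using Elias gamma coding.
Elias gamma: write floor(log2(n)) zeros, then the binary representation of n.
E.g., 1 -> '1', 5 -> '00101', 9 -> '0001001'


num_bits = floor(log2(821)) + 1 = 10
leading_zeros = num_bits - 1 = 9
binary(821) = 1100110101

Elias gamma(821) = '000000000' + '1100110101' = 0000000001100110101 (19 bits)


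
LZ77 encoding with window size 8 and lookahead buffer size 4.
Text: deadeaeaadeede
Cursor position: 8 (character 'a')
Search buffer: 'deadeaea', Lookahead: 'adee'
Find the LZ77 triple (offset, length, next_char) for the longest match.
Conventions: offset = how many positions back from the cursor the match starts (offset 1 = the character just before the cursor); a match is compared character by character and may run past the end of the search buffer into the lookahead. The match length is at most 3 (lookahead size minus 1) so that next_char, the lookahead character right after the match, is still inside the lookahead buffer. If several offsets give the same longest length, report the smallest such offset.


Try each offset into the search buffer:
  offset=1 (pos 7, char 'a'): match length 1
  offset=2 (pos 6, char 'e'): match length 0
  offset=3 (pos 5, char 'a'): match length 1
  offset=4 (pos 4, char 'e'): match length 0
  offset=5 (pos 3, char 'd'): match length 0
  offset=6 (pos 2, char 'a'): match length 3
  offset=7 (pos 1, char 'e'): match length 0
  offset=8 (pos 0, char 'd'): match length 0
Longest match has length 3 at offset 6.
next_char = character at position 8 + 3 = 11 -> 'e'

Best match: offset=6, length=3 (matching 'ade' starting at position 2)
LZ77 triple: (6, 3, 'e')


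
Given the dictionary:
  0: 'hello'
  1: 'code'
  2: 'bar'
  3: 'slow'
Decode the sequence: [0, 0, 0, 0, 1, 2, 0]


Look up each index in the dictionary:
  0 -> 'hello'
  0 -> 'hello'
  0 -> 'hello'
  0 -> 'hello'
  1 -> 'code'
  2 -> 'bar'
  0 -> 'hello'

Decoded: "hello hello hello hello code bar hello"


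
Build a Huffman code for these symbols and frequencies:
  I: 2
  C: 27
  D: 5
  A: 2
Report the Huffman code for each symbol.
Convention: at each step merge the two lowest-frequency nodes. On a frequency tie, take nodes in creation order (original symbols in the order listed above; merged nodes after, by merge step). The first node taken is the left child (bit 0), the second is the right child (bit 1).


Huffman tree construction:
Step 1: Merge I(2) + A(2) = 4
Step 2: Merge (I+A)(4) + D(5) = 9
Step 3: Merge ((I+A)+D)(9) + C(27) = 36
Read each symbol's code off the tree from the root (left child = 0, right child = 1).

Codes:
  I: 000 (length 3)
  C: 1 (length 1)
  D: 01 (length 2)
  A: 001 (length 3)
Average code length: 49/36 = 1.3611 bits/symbol


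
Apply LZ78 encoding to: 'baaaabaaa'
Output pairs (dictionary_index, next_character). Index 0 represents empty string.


LZ78 encoding steps:
Dictionary: {0: ''}
Step 1: w='' (idx 0), next='b' -> output (0, 'b'), add 'b' as idx 1
Step 2: w='' (idx 0), next='a' -> output (0, 'a'), add 'a' as idx 2
Step 3: w='a' (idx 2), next='a' -> output (2, 'a'), add 'aa' as idx 3
Step 4: w='a' (idx 2), next='b' -> output (2, 'b'), add 'ab' as idx 4
Step 5: w='aa' (idx 3), next='a' -> output (3, 'a'), add 'aaa' as idx 5


Encoded: [(0, 'b'), (0, 'a'), (2, 'a'), (2, 'b'), (3, 'a')]


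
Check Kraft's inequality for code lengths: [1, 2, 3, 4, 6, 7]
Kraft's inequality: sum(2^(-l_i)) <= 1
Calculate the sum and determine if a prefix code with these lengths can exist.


Sum = 2^(-1) + 2^(-2) + 2^(-3) + 2^(-4) + 2^(-6) + 2^(-7)
    = 0.5 + 0.25 + 0.125 + 0.0625 + 0.015625 + 0.0078125
    = 123/128 = 0.9609375
Since 0.9609375 <= 1, Kraft's inequality IS satisfied.
A prefix code with these lengths CAN exist.

Kraft sum = 0.9609375. Satisfied.


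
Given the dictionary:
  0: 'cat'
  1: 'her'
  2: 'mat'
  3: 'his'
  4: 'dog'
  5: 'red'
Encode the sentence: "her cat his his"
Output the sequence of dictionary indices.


Look up each word in the dictionary:
  'her' -> 1
  'cat' -> 0
  'his' -> 3
  'his' -> 3

Encoded: [1, 0, 3, 3]


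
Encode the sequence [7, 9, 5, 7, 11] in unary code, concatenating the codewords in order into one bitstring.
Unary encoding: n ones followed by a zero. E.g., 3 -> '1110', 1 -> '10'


Encode each number as n ones followed by a terminating 0:
  7 -> 11111110 (8 bits)
  9 -> 1111111110 (10 bits)
  5 -> 111110 (6 bits)
  7 -> 11111110 (8 bits)
  11 -> 111111111110 (12 bits)
Total length = 8 + 10 + 6 + 8 + 12 = 44 bits.

Unary([7, 9, 5, 7, 11]) = 11111110111111111011111011111110111111111110 (44 bits)


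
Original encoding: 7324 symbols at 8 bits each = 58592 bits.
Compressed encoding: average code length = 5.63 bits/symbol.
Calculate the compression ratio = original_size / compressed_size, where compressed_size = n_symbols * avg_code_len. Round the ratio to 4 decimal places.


original_size = n_symbols * orig_bits = 7324 * 8 = 58592 bits
compressed_size = n_symbols * avg_code_len = 7324 * 5.63 = 41234.12 bits
ratio = original_size / compressed_size = 58592 / 41234.12 = 1.421

Compression ratio = 1.421


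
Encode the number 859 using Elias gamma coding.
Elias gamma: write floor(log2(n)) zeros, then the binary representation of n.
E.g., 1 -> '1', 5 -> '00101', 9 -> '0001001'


num_bits = floor(log2(859)) + 1 = 10
leading_zeros = num_bits - 1 = 9
binary(859) = 1101011011

Elias gamma(859) = '000000000' + '1101011011' = 0000000001101011011 (19 bits)


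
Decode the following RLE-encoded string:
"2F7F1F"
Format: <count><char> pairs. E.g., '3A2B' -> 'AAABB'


Expanding each <count><char> pair:
  2F -> 'FF'
  7F -> 'FFFFFFF'
  1F -> 'F'

Decoded = FFFFFFFFFF


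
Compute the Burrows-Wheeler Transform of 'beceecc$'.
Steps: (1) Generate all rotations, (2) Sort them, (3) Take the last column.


Rotations (sorted):
  0: $beceecc -> last char: c
  1: beceecc$ -> last char: $
  2: c$beceec -> last char: c
  3: cc$becee -> last char: e
  4: ceecc$be -> last char: e
  5: ecc$bece -> last char: e
  6: eceecc$b -> last char: b
  7: eecc$bec -> last char: c


BWT = c$ceeebc


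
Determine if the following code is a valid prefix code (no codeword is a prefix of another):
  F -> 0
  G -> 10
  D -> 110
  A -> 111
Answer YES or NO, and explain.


Checking each pair (does one codeword prefix another?):
  F='0' vs G='10': no prefix
  F='0' vs D='110': no prefix
  F='0' vs A='111': no prefix
  G='10' vs F='0': no prefix
  G='10' vs D='110': no prefix
  G='10' vs A='111': no prefix
  D='110' vs F='0': no prefix
  D='110' vs G='10': no prefix
  D='110' vs A='111': no prefix
  A='111' vs F='0': no prefix
  A='111' vs G='10': no prefix
  A='111' vs D='110': no prefix
No violation found over all pairs.

YES -- this is a valid prefix code. No codeword is a prefix of any other codeword.


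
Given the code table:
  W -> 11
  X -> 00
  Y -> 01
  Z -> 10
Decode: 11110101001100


Decoding:
11 -> W
11 -> W
01 -> Y
01 -> Y
00 -> X
11 -> W
00 -> X


Result: WWYYXWX


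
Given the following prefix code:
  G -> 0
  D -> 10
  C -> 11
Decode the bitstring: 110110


Decoding step by step:
Bits 11 -> C
Bits 0 -> G
Bits 11 -> C
Bits 0 -> G


Decoded message: CGCG


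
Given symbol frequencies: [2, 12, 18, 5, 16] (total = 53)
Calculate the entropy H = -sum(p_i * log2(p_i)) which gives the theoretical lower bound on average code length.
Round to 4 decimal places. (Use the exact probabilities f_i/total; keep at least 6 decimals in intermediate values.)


Per-symbol terms -p_i * log2(p_i) with p_i = f_i/53:
  p = 2/53 = 0.037736: log2(p) = -4.727920, -p*log2(p) = 0.178412
  p = 12/53 = 0.226415: log2(p) = -2.142958, -p*log2(p) = 0.485198
  p = 18/53 = 0.339623: log2(p) = -1.557995, -p*log2(p) = 0.529131
  p = 5/53 = 0.094340: log2(p) = -3.405992, -p*log2(p) = 0.321320
  p = 16/53 = 0.301887: log2(p) = -1.727920, -p*log2(p) = 0.521636
H = 0.178412 + 0.485198 + 0.529131 + 0.321320 + 0.521636 = 2.035697

H = 2.0357 bits/symbol


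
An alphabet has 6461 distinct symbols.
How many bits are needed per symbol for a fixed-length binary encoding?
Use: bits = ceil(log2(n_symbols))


log2(6461) = 12.6575
Bracket: 2^12 = 4096 < 6461 <= 2^13 = 8192
So ceil(log2(6461)) = 13

bits = ceil(log2(6461)) = ceil(12.6575) = 13 bits


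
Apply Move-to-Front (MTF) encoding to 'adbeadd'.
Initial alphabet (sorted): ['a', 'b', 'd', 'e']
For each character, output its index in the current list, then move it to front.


MTF encoding:
'a': index 0 in ['a', 'b', 'd', 'e'] -> ['a', 'b', 'd', 'e']
'd': index 2 in ['a', 'b', 'd', 'e'] -> ['d', 'a', 'b', 'e']
'b': index 2 in ['d', 'a', 'b', 'e'] -> ['b', 'd', 'a', 'e']
'e': index 3 in ['b', 'd', 'a', 'e'] -> ['e', 'b', 'd', 'a']
'a': index 3 in ['e', 'b', 'd', 'a'] -> ['a', 'e', 'b', 'd']
'd': index 3 in ['a', 'e', 'b', 'd'] -> ['d', 'a', 'e', 'b']
'd': index 0 in ['d', 'a', 'e', 'b'] -> ['d', 'a', 'e', 'b']


Output: [0, 2, 2, 3, 3, 3, 0]


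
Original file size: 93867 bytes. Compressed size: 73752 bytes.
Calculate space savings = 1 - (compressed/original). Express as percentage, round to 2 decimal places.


ratio = compressed/original = 73752/93867 = 0.785707
savings = 1 - ratio = 1 - 0.785707 = 0.214293
as a percentage: 0.214293 * 100 = 21.43%

Space savings = 1 - 73752/93867 = 21.43%


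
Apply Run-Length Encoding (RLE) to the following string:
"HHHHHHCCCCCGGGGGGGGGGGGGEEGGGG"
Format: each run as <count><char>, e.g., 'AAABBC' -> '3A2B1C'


Scanning runs left to right:
  i=0: run of 'H' x 6 -> '6H'
  i=6: run of 'C' x 5 -> '5C'
  i=11: run of 'G' x 13 -> '13G'
  i=24: run of 'E' x 2 -> '2E'
  i=26: run of 'G' x 4 -> '4G'

RLE = 6H5C13G2E4G


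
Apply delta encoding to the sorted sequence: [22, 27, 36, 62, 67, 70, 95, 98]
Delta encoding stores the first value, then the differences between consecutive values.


First value: 22
Deltas:
  27 - 22 = 5
  36 - 27 = 9
  62 - 36 = 26
  67 - 62 = 5
  70 - 67 = 3
  95 - 70 = 25
  98 - 95 = 3


Delta encoded: [22, 5, 9, 26, 5, 3, 25, 3]


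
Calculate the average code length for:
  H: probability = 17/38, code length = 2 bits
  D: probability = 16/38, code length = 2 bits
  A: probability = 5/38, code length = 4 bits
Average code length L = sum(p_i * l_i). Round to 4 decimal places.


Weighted contributions p_i * l_i:
  H: (17/38) * 2 = 34/38
  D: (16/38) * 2 = 32/38
  A: (5/38) * 4 = 20/38
Sum = (34 + 32 + 20)/38 = 86/38

L = 86/38 = 2.2632 bits/symbol


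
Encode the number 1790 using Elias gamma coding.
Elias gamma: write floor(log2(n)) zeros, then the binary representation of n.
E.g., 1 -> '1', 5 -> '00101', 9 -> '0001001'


num_bits = floor(log2(1790)) + 1 = 11
leading_zeros = num_bits - 1 = 10
binary(1790) = 11011111110

Elias gamma(1790) = '0000000000' + '11011111110' = 000000000011011111110 (21 bits)


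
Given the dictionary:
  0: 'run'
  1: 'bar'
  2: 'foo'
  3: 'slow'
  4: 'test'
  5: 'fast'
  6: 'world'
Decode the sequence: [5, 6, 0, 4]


Look up each index in the dictionary:
  5 -> 'fast'
  6 -> 'world'
  0 -> 'run'
  4 -> 'test'

Decoded: "fast world run test"


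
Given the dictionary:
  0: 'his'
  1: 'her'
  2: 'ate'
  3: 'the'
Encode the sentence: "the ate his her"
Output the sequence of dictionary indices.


Look up each word in the dictionary:
  'the' -> 3
  'ate' -> 2
  'his' -> 0
  'her' -> 1

Encoded: [3, 2, 0, 1]


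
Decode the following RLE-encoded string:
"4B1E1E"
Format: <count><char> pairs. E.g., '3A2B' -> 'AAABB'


Expanding each <count><char> pair:
  4B -> 'BBBB'
  1E -> 'E'
  1E -> 'E'

Decoded = BBBBEE


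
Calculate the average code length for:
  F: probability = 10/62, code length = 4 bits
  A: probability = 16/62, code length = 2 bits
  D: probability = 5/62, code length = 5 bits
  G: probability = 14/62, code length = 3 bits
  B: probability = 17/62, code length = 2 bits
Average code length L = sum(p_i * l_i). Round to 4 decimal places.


Weighted contributions p_i * l_i:
  F: (10/62) * 4 = 40/62
  A: (16/62) * 2 = 32/62
  D: (5/62) * 5 = 25/62
  G: (14/62) * 3 = 42/62
  B: (17/62) * 2 = 34/62
Sum = (40 + 32 + 25 + 42 + 34)/62 = 173/62

L = 173/62 = 2.7903 bits/symbol


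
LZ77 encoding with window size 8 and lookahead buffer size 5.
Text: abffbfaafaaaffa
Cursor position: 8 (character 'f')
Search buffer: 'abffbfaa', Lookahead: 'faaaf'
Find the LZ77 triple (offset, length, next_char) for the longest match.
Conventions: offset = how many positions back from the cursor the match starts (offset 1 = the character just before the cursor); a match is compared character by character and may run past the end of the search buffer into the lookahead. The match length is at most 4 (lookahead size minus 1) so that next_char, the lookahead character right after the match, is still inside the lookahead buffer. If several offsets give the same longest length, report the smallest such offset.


Try each offset into the search buffer:
  offset=1 (pos 7, char 'a'): match length 0
  offset=2 (pos 6, char 'a'): match length 0
  offset=3 (pos 5, char 'f'): match length 3
  offset=4 (pos 4, char 'b'): match length 0
  offset=5 (pos 3, char 'f'): match length 1
  offset=6 (pos 2, char 'f'): match length 1
  offset=7 (pos 1, char 'b'): match length 0
  offset=8 (pos 0, char 'a'): match length 0
Longest match has length 3 at offset 3.
next_char = character at position 8 + 3 = 11 -> 'a'

Best match: offset=3, length=3 (matching 'faa' starting at position 5)
LZ77 triple: (3, 3, 'a')


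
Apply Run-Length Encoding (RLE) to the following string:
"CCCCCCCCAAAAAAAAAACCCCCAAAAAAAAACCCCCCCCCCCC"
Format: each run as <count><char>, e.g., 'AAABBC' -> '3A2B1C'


Scanning runs left to right:
  i=0: run of 'C' x 8 -> '8C'
  i=8: run of 'A' x 10 -> '10A'
  i=18: run of 'C' x 5 -> '5C'
  i=23: run of 'A' x 9 -> '9A'
  i=32: run of 'C' x 12 -> '12C'

RLE = 8C10A5C9A12C


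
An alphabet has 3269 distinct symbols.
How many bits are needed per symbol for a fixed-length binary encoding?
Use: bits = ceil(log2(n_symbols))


log2(3269) = 11.6746
Bracket: 2^11 = 2048 < 3269 <= 2^12 = 4096
So ceil(log2(3269)) = 12

bits = ceil(log2(3269)) = ceil(11.6746) = 12 bits


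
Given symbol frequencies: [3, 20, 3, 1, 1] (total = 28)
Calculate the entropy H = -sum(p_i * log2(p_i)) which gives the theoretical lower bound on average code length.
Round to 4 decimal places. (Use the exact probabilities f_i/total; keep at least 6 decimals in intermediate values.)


Per-symbol terms -p_i * log2(p_i) with p_i = f_i/28:
  p = 3/28 = 0.107143: log2(p) = -3.222392, -p*log2(p) = 0.345256
  p = 20/28 = 0.714286: log2(p) = -0.485427, -p*log2(p) = 0.346733
  p = 3/28 = 0.107143: log2(p) = -3.222392, -p*log2(p) = 0.345256
  p = 1/28 = 0.035714: log2(p) = -4.807355, -p*log2(p) = 0.171691
  p = 1/28 = 0.035714: log2(p) = -4.807355, -p*log2(p) = 0.171691
H = 0.345256 + 0.346733 + 0.345256 + 0.171691 + 0.171691 = 1.380627

H = 1.3806 bits/symbol


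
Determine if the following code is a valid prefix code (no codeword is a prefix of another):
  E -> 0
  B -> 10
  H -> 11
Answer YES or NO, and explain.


Checking each pair (does one codeword prefix another?):
  E='0' vs B='10': no prefix
  E='0' vs H='11': no prefix
  B='10' vs E='0': no prefix
  B='10' vs H='11': no prefix
  H='11' vs E='0': no prefix
  H='11' vs B='10': no prefix
No violation found over all pairs.

YES -- this is a valid prefix code. No codeword is a prefix of any other codeword.


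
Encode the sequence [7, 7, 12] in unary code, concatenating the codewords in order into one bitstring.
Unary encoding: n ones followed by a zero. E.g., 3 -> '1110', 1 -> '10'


Encode each number as n ones followed by a terminating 0:
  7 -> 11111110 (8 bits)
  7 -> 11111110 (8 bits)
  12 -> 1111111111110 (13 bits)
Total length = 8 + 8 + 13 = 29 bits.

Unary([7, 7, 12]) = 11111110111111101111111111110 (29 bits)


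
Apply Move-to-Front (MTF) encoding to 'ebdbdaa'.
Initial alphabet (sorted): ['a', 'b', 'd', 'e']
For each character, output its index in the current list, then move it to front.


MTF encoding:
'e': index 3 in ['a', 'b', 'd', 'e'] -> ['e', 'a', 'b', 'd']
'b': index 2 in ['e', 'a', 'b', 'd'] -> ['b', 'e', 'a', 'd']
'd': index 3 in ['b', 'e', 'a', 'd'] -> ['d', 'b', 'e', 'a']
'b': index 1 in ['d', 'b', 'e', 'a'] -> ['b', 'd', 'e', 'a']
'd': index 1 in ['b', 'd', 'e', 'a'] -> ['d', 'b', 'e', 'a']
'a': index 3 in ['d', 'b', 'e', 'a'] -> ['a', 'd', 'b', 'e']
'a': index 0 in ['a', 'd', 'b', 'e'] -> ['a', 'd', 'b', 'e']


Output: [3, 2, 3, 1, 1, 3, 0]


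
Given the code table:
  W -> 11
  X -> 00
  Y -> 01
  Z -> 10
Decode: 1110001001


Decoding:
11 -> W
10 -> Z
00 -> X
10 -> Z
01 -> Y


Result: WZXZY


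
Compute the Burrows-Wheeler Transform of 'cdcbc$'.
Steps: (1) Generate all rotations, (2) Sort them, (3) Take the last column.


Rotations (sorted):
  0: $cdcbc -> last char: c
  1: bc$cdc -> last char: c
  2: c$cdcb -> last char: b
  3: cbc$cd -> last char: d
  4: cdcbc$ -> last char: $
  5: dcbc$c -> last char: c


BWT = ccbd$c


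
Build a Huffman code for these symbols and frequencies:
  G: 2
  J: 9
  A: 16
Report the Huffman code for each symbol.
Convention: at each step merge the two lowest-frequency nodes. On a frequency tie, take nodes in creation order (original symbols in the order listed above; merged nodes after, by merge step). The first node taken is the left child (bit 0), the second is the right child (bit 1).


Huffman tree construction:
Step 1: Merge G(2) + J(9) = 11
Step 2: Merge (G+J)(11) + A(16) = 27
Read each symbol's code off the tree from the root (left child = 0, right child = 1).

Codes:
  G: 00 (length 2)
  J: 01 (length 2)
  A: 1 (length 1)
Average code length: 38/27 = 1.4074 bits/symbol


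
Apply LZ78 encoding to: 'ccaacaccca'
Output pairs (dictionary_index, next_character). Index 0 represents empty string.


LZ78 encoding steps:
Dictionary: {0: ''}
Step 1: w='' (idx 0), next='c' -> output (0, 'c'), add 'c' as idx 1
Step 2: w='c' (idx 1), next='a' -> output (1, 'a'), add 'ca' as idx 2
Step 3: w='' (idx 0), next='a' -> output (0, 'a'), add 'a' as idx 3
Step 4: w='ca' (idx 2), next='c' -> output (2, 'c'), add 'cac' as idx 4
Step 5: w='c' (idx 1), next='c' -> output (1, 'c'), add 'cc' as idx 5
Step 6: w='a' (idx 3), end of input -> output (3, '')


Encoded: [(0, 'c'), (1, 'a'), (0, 'a'), (2, 'c'), (1, 'c'), (3, '')]


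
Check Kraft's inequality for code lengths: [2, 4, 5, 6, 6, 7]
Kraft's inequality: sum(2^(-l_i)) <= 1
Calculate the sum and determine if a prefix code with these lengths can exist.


Sum = 2^(-2) + 2^(-4) + 2^(-5) + 2^(-6) + 2^(-6) + 2^(-7)
    = 0.25 + 0.0625 + 0.03125 + 0.015625 + 0.015625 + 0.0078125
    = 49/128 = 0.3828125
Since 0.3828125 <= 1, Kraft's inequality IS satisfied.
A prefix code with these lengths CAN exist.

Kraft sum = 0.3828125. Satisfied.


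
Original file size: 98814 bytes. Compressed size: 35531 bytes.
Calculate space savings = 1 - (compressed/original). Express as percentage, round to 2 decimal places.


ratio = compressed/original = 35531/98814 = 0.359575
savings = 1 - ratio = 1 - 0.359575 = 0.640425
as a percentage: 0.640425 * 100 = 64.04%

Space savings = 1 - 35531/98814 = 64.04%


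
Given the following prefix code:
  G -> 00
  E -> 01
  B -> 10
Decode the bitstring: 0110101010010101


Decoding step by step:
Bits 01 -> E
Bits 10 -> B
Bits 10 -> B
Bits 10 -> B
Bits 10 -> B
Bits 01 -> E
Bits 01 -> E
Bits 01 -> E


Decoded message: EBBBBEEE


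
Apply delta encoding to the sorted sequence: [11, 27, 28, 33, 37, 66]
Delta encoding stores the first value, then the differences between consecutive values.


First value: 11
Deltas:
  27 - 11 = 16
  28 - 27 = 1
  33 - 28 = 5
  37 - 33 = 4
  66 - 37 = 29


Delta encoded: [11, 16, 1, 5, 4, 29]


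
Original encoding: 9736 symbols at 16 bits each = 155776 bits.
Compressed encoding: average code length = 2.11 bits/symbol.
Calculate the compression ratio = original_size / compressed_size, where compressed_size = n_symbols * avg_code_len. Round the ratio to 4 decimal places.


original_size = n_symbols * orig_bits = 9736 * 16 = 155776 bits
compressed_size = n_symbols * avg_code_len = 9736 * 2.11 = 20542.96 bits
ratio = original_size / compressed_size = 155776 / 20542.96 = 7.5829

Compression ratio = 7.5829


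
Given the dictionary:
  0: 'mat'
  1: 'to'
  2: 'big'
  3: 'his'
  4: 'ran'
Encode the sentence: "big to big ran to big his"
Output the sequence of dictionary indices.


Look up each word in the dictionary:
  'big' -> 2
  'to' -> 1
  'big' -> 2
  'ran' -> 4
  'to' -> 1
  'big' -> 2
  'his' -> 3

Encoded: [2, 1, 2, 4, 1, 2, 3]


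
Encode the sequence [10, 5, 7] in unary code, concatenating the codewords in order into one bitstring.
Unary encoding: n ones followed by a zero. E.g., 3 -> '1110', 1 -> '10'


Encode each number as n ones followed by a terminating 0:
  10 -> 11111111110 (11 bits)
  5 -> 111110 (6 bits)
  7 -> 11111110 (8 bits)
Total length = 11 + 6 + 8 = 25 bits.

Unary([10, 5, 7]) = 1111111111011111011111110 (25 bits)


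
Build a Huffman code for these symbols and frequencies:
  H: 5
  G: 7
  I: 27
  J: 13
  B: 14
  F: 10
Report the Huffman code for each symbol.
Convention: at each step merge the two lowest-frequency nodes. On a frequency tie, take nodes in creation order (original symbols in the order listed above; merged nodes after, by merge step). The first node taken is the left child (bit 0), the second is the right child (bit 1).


Huffman tree construction:
Step 1: Merge H(5) + G(7) = 12
Step 2: Merge F(10) + (H+G)(12) = 22
Step 3: Merge J(13) + B(14) = 27
Step 4: Merge (F+(H+G))(22) + I(27) = 49
Step 5: Merge (J+B)(27) + ((F+(H+G))+I)(49) = 76
Read each symbol's code off the tree from the root (left child = 0, right child = 1).

Codes:
  H: 1010 (length 4)
  G: 1011 (length 4)
  I: 11 (length 2)
  J: 00 (length 2)
  B: 01 (length 2)
  F: 100 (length 3)
Average code length: 186/76 = 2.4474 bits/symbol
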